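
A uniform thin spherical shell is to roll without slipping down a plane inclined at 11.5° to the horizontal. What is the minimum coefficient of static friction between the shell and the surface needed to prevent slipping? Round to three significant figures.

For this body I = (2/3)MR², i.e. k = I/(MR²) = 2/3.
Along the incline Mg sinθ − f = Ma, and torque about the center fR = Iα = kMR²(a/R) gives f = kMa.
These give a = g sinθ/(1+k) and the required friction f = kMg sinθ/(1+k).
With N = Mg cosθ, the no-slip condition f ≤ μN gives μ_min = f/N = k tanθ/(1+k).
μ_min = (2/3) × tan11.5° / 1.667 ≈ 0.0814.

μ_min ≈ 0.0814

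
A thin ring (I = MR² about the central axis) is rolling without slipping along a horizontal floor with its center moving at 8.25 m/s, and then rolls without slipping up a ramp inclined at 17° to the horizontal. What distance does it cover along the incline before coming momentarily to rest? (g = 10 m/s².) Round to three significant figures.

Here I = MR², so the shape factor k = I/(MR²) = 1.
Pure rolling means v = ωR; then KE = ½Mv² + ½I(v/R)² = ½(1+k)Mv² = Mv².
Setting this equal to Mgh gives the vertical rise h = (1+k)v₀²/(2g) = 2×8.25²/(2×10) = 6.806 m.
The distance along the slope is d = h/sinθ = 6.806/sin17° ≈ 23.3 m.

d ≈ 23.3 m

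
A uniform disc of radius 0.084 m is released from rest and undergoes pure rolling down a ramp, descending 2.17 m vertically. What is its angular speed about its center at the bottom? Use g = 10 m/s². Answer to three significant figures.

ω ≈ 64.0 rad/s

With I = (1/2)MR², the ratio k = I/(MR²) is 0.5.
Since it rolls without slipping, ω = v/R and KE = ½Mv² + ½Iω² = ½(1+k)Mv² = (3/4)Mv².
Energy conservation Mgh = ½(1+k)Mv² gives v = √(2gh/(1+k)) = √(2 × 10 × 2.17 / 1.5) = 5.379 m/s.
Then ω = v/R = 5.379 / 0.084 ≈ 64.0 rad/s.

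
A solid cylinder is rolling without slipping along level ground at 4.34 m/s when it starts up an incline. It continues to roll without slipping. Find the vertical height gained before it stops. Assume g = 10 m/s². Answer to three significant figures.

h ≈ 1.41 m

For this body I = (1/2)MR², i.e. k = I/(MR²) = 0.5.
Rolling without slipping gives ω = v/R, so the total kinetic energy is ½Mv² + ½Iω² = ½(1+k)Mv² = (3/4)Mv².
All of this converts to potential energy at the highest point: (3/4)Mv₀² = Mgh.
Thus h = (1+k)v₀²/(2g) = 1.5 × 4.34² / (2 × 10) ≈ 1.41 m.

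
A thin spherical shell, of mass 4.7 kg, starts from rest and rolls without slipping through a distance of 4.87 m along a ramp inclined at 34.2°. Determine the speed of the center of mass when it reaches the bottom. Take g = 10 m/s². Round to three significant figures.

v ≈ 5.73 m/s

The moment of inertia is (2/3)MR², giving k ≡ I/(MR²) = 2/3.
The rolling condition ω = v/R makes the rotational term ½I(v/R)² = ½kMv², so KE_total = ½(1+k)Mv² = (5/6)Mv².
The vertical drop is h = L sinθ = 4.87 × sin34.2° = 2.737 m.
Setting Mgh = (5/6)Mv² gives v = √(2gh/(1+k)) = √(2·10·2.737/1.667) ≈ 5.73 m/s.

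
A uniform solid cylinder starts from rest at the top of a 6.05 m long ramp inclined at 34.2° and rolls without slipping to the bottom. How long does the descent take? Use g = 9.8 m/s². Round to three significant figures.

t ≈ 1.82 s

For this body I = (1/2)MR², i.e. k = I/(MR²) = 0.5.
Newton's second law down the slope: Mg sinθ − f = Ma. The torque equation fR = Iα (with α = a/R) gives f = kMa.
Hence a = g sinθ/(1+k) = 9.8×sin34.2°/1.5 = 3.672 m/s².
With constant a from rest, t = √(2L/a) = √(2·6.05/3.672) ≈ 1.82 s.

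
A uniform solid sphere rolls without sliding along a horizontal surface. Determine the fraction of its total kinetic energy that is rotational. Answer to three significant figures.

Here I = (2/5)MR², so the shape factor k = I/(MR²) = 0.4.
Since ω = v/R, the translational part is ½Mv² and the rotational part is ½I(v/R)² = ½kMv²; the total is ½(1+k)Mv².
The rotational fraction is therefore k/(1+k) = 0.4/1.4 ≈ 0.286.

fraction ≈ 0.286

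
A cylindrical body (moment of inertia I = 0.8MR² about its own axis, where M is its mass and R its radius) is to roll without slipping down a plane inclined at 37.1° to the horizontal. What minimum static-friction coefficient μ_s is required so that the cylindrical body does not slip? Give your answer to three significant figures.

For this body I = 0.8MR², i.e. k = I/(MR²) = 0.8.
Translational: Mg sinθ − f = Ma. Rotational about the CM: fR = Iα = kMRa, so f = kMa.
These give a = g sinθ/(1+k) and the required friction f = kMg sinθ/(1+k).
The normal force is N = Mg cosθ, so μ_min = f/N = k tanθ/(1+k).
μ_min = 0.8 × tan37.1° / 1.8 ≈ 0.336.

μ_min ≈ 0.336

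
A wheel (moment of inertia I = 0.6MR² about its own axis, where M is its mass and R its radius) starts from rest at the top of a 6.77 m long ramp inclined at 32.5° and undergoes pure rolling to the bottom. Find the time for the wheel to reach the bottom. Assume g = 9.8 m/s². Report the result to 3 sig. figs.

The moment of inertia is 0.6MR², giving k ≡ I/(MR²) = 0.6.
Along the incline Mg sinθ − f = Ma, and torque about the center fR = Iα = kMR²(a/R) gives f = kMa.
Hence a = g sinθ/(1+k) = 9.8×sin32.5°/1.6 = 3.291 m/s².
With constant a from rest, t = √(2L/a) = √(2·6.77/3.291) ≈ 2.03 s.

t ≈ 2.03 s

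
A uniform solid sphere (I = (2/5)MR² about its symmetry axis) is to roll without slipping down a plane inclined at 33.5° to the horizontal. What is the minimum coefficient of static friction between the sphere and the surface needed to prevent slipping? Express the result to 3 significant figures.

μ_min ≈ 0.189

With I = (2/5)MR², the ratio k = I/(MR²) is 0.4.
Along the incline Mg sinθ − f = Ma, and torque about the center fR = Iα = kMR²(a/R) gives f = kMa.
These give a = g sinθ/(1+k) and the required friction f = kMg sinθ/(1+k).
With N = Mg cosθ, the no-slip condition f ≤ μN gives μ_min = f/N = k tanθ/(1+k).
μ_min = 0.4 × tan33.5° / 1.4 ≈ 0.189.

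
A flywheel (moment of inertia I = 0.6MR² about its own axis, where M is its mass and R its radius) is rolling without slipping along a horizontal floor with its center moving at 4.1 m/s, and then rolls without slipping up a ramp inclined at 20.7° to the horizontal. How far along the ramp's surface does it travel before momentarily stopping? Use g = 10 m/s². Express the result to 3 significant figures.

With I = 0.6MR², the ratio k = I/(MR²) is 0.6.
The rolling condition ω = v/R makes the rotational term ½I(v/R)² = ½kMv², so KE_total = ½(1+k)Mv² = (4/5)Mv².
Setting this equal to Mgh gives the vertical rise h = (1+k)v₀²/(2g) = 1.6×4.1²/(2×10) = 1.345 m.
The distance along the slope is d = h/sinθ = 1.345/sin20.7° ≈ 3.80 m.

d ≈ 3.80 m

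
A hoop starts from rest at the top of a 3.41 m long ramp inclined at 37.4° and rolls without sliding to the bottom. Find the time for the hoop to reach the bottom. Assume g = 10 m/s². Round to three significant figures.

t ≈ 1.50 s

Here I = MR², so the shape factor k = I/(MR²) = 1.
Newton's second law down the slope: Mg sinθ − f = Ma. The torque equation fR = Iα (with α = a/R) gives f = kMa.
Hence a = g sinθ/(1+k) = 10×sin37.4°/2 = 3.037 m/s².
With constant a from rest, t = √(2L/a) = √(2·3.41/3.037) ≈ 1.50 s.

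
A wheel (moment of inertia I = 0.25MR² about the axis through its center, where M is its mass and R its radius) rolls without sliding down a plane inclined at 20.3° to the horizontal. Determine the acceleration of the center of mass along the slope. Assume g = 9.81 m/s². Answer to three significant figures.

Here I = 0.25MR², so the shape factor k = I/(MR²) = 0.25.
Along the incline Mg sinθ − f = Ma, and torque about the center fR = Iα = kMR²(a/R) gives f = kMa.
Eliminating f: Mg sinθ = (1+k)Ma, so a = g sinθ/(1+k) = 9.81 × sin20.3° / 1.25 ≈ 2.72 m/s².

a ≈ 2.72 m/s²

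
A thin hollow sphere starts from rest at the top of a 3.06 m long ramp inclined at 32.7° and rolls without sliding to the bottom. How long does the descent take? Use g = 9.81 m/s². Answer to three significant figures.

With I = (2/3)MR², the ratio k = I/(MR²) is 2/3.
Translational: Mg sinθ − f = Ma. Rotational about the CM: fR = Iα = kMRa, so f = kMa.
Hence a = g sinθ/(1+k) = 9.81×sin32.7°/1.667 = 3.18 m/s².
With constant a from rest, t = √(2L/a) = √(2·3.06/3.18) ≈ 1.39 s.

t ≈ 1.39 s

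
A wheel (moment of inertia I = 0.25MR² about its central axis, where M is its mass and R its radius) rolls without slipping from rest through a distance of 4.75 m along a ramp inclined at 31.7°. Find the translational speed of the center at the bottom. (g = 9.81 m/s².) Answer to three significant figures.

v ≈ 6.26 m/s

The moment of inertia is 0.25MR², giving k ≡ I/(MR²) = 0.25.
Since it rolls without slipping, ω = v/R and KE = ½Mv² + ½Iω² = ½(1+k)Mv² = (5/8)Mv².
The vertical drop is h = L sinθ = 4.75 × sin31.7° = 2.496 m.
Energy conservation: Mgh = (5/8)Mv², so v = √(2gh/(1+k)) = √(2 × 9.81 × 2.496 / 1.25) ≈ 6.26 m/s.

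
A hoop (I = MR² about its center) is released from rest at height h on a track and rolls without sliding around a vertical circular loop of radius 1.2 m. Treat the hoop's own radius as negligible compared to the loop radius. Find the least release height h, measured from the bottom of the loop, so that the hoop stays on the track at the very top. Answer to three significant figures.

The moment of inertia is MR², giving k ≡ I/(MR²) = 1.
At the top of the loop, the minimum-contact condition is Mg = Mv_top²/r, so v_top² = gr.
With ω = v/R, the kinetic energy at speed v is ½(1+k)Mv² = Mv².
Energy conservation from release (height h) to the top (height 2r): Mgh = Mg(2r) + M·gr.
Thus h_min = 2r + (1+k)r/2 = r(2 + 2/2) = 1.2 × 3 ≈ 3.60 m.

h_min ≈ 3.60 m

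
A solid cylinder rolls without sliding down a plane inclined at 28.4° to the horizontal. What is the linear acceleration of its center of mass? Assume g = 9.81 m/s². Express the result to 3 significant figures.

With I = (1/2)MR², the ratio k = I/(MR²) is 0.5.
Newton's second law down the slope: Mg sinθ − f = Ma. The torque equation fR = Iα (with α = a/R) gives f = kMa.
Eliminating f: Mg sinθ = (1+k)Ma, so a = g sinθ/(1+k) = 9.81 × sin28.4° / 1.5 ≈ 3.11 m/s².

a ≈ 3.11 m/s²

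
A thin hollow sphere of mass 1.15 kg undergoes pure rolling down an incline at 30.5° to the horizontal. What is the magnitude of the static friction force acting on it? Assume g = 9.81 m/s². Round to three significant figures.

The moment of inertia is (2/3)MR², giving k ≡ I/(MR²) = 2/3.
Newton's second law down the slope: Mg sinθ − f = Ma. The torque equation fR = Iα (with α = a/R) gives f = kMa.
Combining, a = g sinθ/(1+k) and f = kMa = kMg sinθ/(1+k).
f = (2/3) × 1.15 × 9.81 × sin30.5° / 1.667 ≈ 2.29 N.

f ≈ 2.29 N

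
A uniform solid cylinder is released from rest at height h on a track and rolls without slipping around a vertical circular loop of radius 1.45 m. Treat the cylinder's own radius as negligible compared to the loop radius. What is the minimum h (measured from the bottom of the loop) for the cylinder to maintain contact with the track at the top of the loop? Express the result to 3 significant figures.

h_min ≈ 3.99 m

For this body I = (1/2)MR², i.e. k = I/(MR²) = 0.5.
At the top, contact is just lost when gravity alone supplies the centripetal force: Mg = Mv_top²/r, i.e. v_top² = gr.
With ω = v/R, the kinetic energy at speed v is ½(1+k)Mv² = (3/4)Mv².
Energy conservation from release (height h) to the top (height 2r): Mgh = Mg(2r) + (3/4)M·gr.
Thus h_min = 2r + (1+k)r/2 = r(2 + 1.5/2) = 1.45 × 2.75 ≈ 3.99 m.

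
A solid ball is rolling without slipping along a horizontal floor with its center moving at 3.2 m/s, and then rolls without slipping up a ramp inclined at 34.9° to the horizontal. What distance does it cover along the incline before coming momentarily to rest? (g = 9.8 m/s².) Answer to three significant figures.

The moment of inertia is (2/5)MR², giving k ≡ I/(MR²) = 0.4.
The rolling condition ω = v/R makes the rotational term ½I(v/R)² = ½kMv², so KE_total = ½(1+k)Mv² = (7/10)Mv².
Setting this equal to Mgh gives the vertical rise h = (1+k)v₀²/(2g) = 1.4×3.2²/(2×9.8) = 0.7314 m.
The distance along the slope is d = h/sinθ = 0.7314/sin34.9° ≈ 1.28 m.

d ≈ 1.28 m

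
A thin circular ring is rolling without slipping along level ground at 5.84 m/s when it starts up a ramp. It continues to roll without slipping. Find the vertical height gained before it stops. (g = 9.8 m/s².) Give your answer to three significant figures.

h ≈ 3.48 m

The moment of inertia is MR², giving k ≡ I/(MR²) = 1.
Rolling without slipping gives ω = v/R, so the total kinetic energy is ½Mv² + ½Iω² = ½(1+k)Mv² = Mv².
At the top the kinetic energy is zero, so Mv₀² = Mgh.
Thus h = (1+k)v₀²/(2g) = 2 × 5.84² / (2 × 9.8) ≈ 3.48 m.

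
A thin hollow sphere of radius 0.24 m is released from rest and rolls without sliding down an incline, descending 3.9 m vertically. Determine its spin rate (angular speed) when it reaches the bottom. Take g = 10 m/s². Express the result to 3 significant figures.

The moment of inertia is (2/3)MR², giving k ≡ I/(MR²) = 2/3.
Pure rolling means v = ωR; then KE = ½Mv² + ½I(v/R)² = ½(1+k)Mv² = (5/6)Mv².
Energy conservation Mgh = ½(1+k)Mv² gives v = √(2gh/(1+k)) = √(2 × 10 × 3.9 / 1.667) = 6.841 m/s.
The angular speed follows from ω = v/R = 6.841/0.24 ≈ 28.5 rad/s.

ω ≈ 28.5 rad/s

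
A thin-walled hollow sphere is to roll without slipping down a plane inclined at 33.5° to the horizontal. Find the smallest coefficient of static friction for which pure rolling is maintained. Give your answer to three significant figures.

The moment of inertia is (2/3)MR², giving k ≡ I/(MR²) = 2/3.
Along the incline Mg sinθ − f = Ma, and torque about the center fR = Iα = kMR²(a/R) gives f = kMa.
These give a = g sinθ/(1+k) and the required friction f = kMg sinθ/(1+k).
The normal force is N = Mg cosθ, so μ_min = f/N = k tanθ/(1+k).
μ_min = (2/3) × tan33.5° / 1.667 ≈ 0.265.

μ_min ≈ 0.265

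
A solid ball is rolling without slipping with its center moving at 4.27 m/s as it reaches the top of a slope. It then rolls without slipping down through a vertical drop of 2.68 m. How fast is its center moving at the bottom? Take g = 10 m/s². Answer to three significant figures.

The moment of inertia is (2/5)MR², giving k ≡ I/(MR²) = 0.4.
Pure rolling means v = ωR; then KE = ½Mv² + ½I(v/R)² = ½(1+k)Mv² = (7/10)Mv².
Energy conservation: (7/10)Mv₀² + Mgh = (7/10)Mv², so v² = v₀² + 2gh/(1+k).
v = √(4.27² + 2×10×2.68/1.4) = √56.52 ≈ 7.52 m/s.

v ≈ 7.52 m/s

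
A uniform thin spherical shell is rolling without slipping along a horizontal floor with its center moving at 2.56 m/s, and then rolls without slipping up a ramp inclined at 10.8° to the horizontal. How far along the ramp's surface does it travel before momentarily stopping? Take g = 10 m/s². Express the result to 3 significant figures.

d ≈ 2.91 m

With I = (2/3)MR², the ratio k = I/(MR²) is 2/3.
Pure rolling means v = ωR; then KE = ½Mv² + ½I(v/R)² = ½(1+k)Mv² = (5/6)Mv².
Setting this equal to Mgh gives the vertical rise h = (1+k)v₀²/(2g) = 1.667×2.56²/(2×10) = 0.5461 m.
Along the incline, d = h/sinθ = 0.5461/sin10.8° ≈ 2.91 m.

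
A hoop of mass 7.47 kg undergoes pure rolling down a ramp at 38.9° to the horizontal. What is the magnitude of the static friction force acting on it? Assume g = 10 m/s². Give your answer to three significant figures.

f ≈ 23.5 N

For this body I = MR², i.e. k = I/(MR²) = 1.
Newton's second law down the slope: Mg sinθ − f = Ma. The torque equation fR = Iα (with α = a/R) gives f = kMa.
Combining, a = g sinθ/(1+k) and f = kMa = kMg sinθ/(1+k).
f = 1 × 7.47 × 10 × sin38.9° / 2 ≈ 23.5 N.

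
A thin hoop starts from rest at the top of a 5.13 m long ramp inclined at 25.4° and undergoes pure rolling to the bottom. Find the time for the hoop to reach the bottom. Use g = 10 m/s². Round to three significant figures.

Here I = MR², so the shape factor k = I/(MR²) = 1.
Along the incline Mg sinθ − f = Ma, and torque about the center fR = Iα = kMR²(a/R) gives f = kMa.
Hence a = g sinθ/(1+k) = 10×sin25.4°/2 = 2.145 m/s².
With constant a from rest, t = √(2L/a) = √(2·5.13/2.145) ≈ 2.19 s.

t ≈ 2.19 s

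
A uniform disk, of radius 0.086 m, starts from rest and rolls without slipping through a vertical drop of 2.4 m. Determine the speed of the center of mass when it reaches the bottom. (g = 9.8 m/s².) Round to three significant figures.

With I = (1/2)MR², the ratio k = I/(MR²) is 0.5.
Pure rolling means v = ωR; then KE = ½Mv² + ½I(v/R)² = ½(1+k)Mv² = (3/4)Mv².
Energy conservation: Mgh = (3/4)Mv², so v = √(2gh/(1+k)) = √(2 × 9.8 × 2.4 / 1.5) ≈ 5.60 m/s.

v ≈ 5.60 m/s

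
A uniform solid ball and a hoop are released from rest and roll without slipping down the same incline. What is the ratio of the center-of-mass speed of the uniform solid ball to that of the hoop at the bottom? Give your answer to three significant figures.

Each satisfies Mgh = ½(1+k)Mv² with k = I/(MR²), so v ∝ 1/√(1+k).
For the uniform solid ball k = 0.4; for the hoop k = 1.
v₁/v₂ = √((1+k₂)/(1+k₁)) = √(2/1.4) ≈ 1.20.

v_ratio ≈ 1.20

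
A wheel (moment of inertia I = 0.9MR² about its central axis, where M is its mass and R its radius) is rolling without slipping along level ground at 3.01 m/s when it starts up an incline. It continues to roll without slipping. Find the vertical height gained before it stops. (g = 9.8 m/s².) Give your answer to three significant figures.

h ≈ 0.878 m

For this body I = 0.9MR², i.e. k = I/(MR²) = 0.9.
Since it rolls without slipping, ω = v/R and KE = ½Mv² + ½Iω² = ½(1+k)Mv² = (19/20)Mv².
All of this converts to potential energy at the highest point: (19/20)Mv₀² = Mgh.
Thus h = (1+k)v₀²/(2g) = 1.9 × 3.01² / (2 × 9.8) ≈ 0.878 m.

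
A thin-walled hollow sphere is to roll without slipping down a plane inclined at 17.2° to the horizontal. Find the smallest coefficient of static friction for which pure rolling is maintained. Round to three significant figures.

Here I = (2/3)MR², so the shape factor k = I/(MR²) = 2/3.
Along the incline Mg sinθ − f = Ma, and torque about the center fR = Iα = kMR²(a/R) gives f = kMa.
These give a = g sinθ/(1+k) and the required friction f = kMg sinθ/(1+k).
With N = Mg cosθ, the no-slip condition f ≤ μN gives μ_min = f/N = k tanθ/(1+k).
μ_min = (2/3) × tan17.2° / 1.667 ≈ 0.124.

μ_min ≈ 0.124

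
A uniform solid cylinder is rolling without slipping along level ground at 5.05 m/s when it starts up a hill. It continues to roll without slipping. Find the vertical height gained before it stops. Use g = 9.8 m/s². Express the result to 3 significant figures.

h ≈ 1.95 m

Here I = (1/2)MR², so the shape factor k = I/(MR²) = 0.5.
Rolling without slipping gives ω = v/R, so the total kinetic energy is ½Mv² + ½Iω² = ½(1+k)Mv² = (3/4)Mv².
All of this converts to potential energy at the highest point: (3/4)Mv₀² = Mgh.
Thus h = (1+k)v₀²/(2g) = 1.5 × 5.05² / (2 × 9.8) ≈ 1.95 m.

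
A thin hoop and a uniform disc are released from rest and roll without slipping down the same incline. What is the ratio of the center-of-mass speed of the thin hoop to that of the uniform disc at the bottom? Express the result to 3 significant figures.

Each satisfies Mgh = ½(1+k)Mv² with k = I/(MR²), so v ∝ 1/√(1+k).
For the thin hoop k = 1; for the uniform disc k = 0.5.
v₁/v₂ = √((1+k₂)/(1+k₁)) = √(1.5/2) ≈ 0.866.

v_ratio ≈ 0.866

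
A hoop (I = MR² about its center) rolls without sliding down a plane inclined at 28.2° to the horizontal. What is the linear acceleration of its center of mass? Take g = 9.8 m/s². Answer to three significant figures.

For this body I = MR², i.e. k = I/(MR²) = 1.
Newton's second law down the slope: Mg sinθ − f = Ma. The torque equation fR = Iα (with α = a/R) gives f = kMa.
Eliminating f: Mg sinθ = (1+k)Ma, so a = g sinθ/(1+k) = 9.8 × sin28.2° / 2 ≈ 2.32 m/s².

a ≈ 2.32 m/s²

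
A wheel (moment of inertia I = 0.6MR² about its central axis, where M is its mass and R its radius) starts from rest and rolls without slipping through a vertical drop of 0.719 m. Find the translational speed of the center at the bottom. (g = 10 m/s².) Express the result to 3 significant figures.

With I = 0.6MR², the ratio k = I/(MR²) is 0.6.
Pure rolling means v = ωR; then KE = ½Mv² + ½I(v/R)² = ½(1+k)Mv² = (4/5)Mv².
Energy conservation: Mgh = (4/5)Mv², so v = √(2gh/(1+k)) = √(2 × 10 × 0.719 / 1.6) ≈ 3.00 m/s.

v ≈ 3.00 m/s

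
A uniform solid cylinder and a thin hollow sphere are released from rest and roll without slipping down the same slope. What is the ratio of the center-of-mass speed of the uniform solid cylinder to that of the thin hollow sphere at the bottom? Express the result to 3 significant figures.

Each satisfies Mgh = ½(1+k)Mv² with k = I/(MR²), so v ∝ 1/√(1+k).
For the uniform solid cylinder k = 0.5; for the thin hollow sphere k = 2/3.
v₁/v₂ = √((1+k₂)/(1+k₁)) = √(1.667/1.5) ≈ 1.05.

v_ratio ≈ 1.05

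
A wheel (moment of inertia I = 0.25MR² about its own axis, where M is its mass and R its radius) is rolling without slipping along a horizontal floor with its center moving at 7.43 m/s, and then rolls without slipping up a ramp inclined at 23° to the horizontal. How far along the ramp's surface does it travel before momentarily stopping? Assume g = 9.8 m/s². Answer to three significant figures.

d ≈ 9.01 m

For this body I = 0.25MR², i.e. k = I/(MR²) = 0.25.
Rolling without slipping gives ω = v/R, so the total kinetic energy is ½Mv² + ½Iω² = ½(1+k)Mv² = (5/8)Mv².
Setting this equal to Mgh gives the vertical rise h = (1+k)v₀²/(2g) = 1.25×7.43²/(2×9.8) = 3.521 m.
The distance along the slope is d = h/sinθ = 3.521/sin23° ≈ 9.01 m.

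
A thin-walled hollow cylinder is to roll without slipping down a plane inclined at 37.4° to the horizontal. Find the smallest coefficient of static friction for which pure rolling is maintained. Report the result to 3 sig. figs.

μ_min ≈ 0.382

Here I = MR², so the shape factor k = I/(MR²) = 1.
Translational: Mg sinθ − f = Ma. Rotational about the CM: fR = Iα = kMRa, so f = kMa.
These give a = g sinθ/(1+k) and the required friction f = kMg sinθ/(1+k).
With N = Mg cosθ, the no-slip condition f ≤ μN gives μ_min = f/N = k tanθ/(1+k).
μ_min = 1 × tan37.4° / 2 ≈ 0.382.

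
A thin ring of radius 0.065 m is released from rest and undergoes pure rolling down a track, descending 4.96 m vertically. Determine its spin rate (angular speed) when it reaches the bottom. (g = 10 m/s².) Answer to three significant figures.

ω ≈ 108 rad/s

With I = MR², the ratio k = I/(MR²) is 1.
Rolling without slipping gives ω = v/R, so the total kinetic energy is ½Mv² + ½Iω² = ½(1+k)Mv² = Mv².
Energy conservation Mgh = ½(1+k)Mv² gives v = √(2gh/(1+k)) = √(2 × 10 × 4.96 / 2) = 7.043 m/s.
The angular speed follows from ω = v/R = 7.043/0.065 ≈ 108 rad/s.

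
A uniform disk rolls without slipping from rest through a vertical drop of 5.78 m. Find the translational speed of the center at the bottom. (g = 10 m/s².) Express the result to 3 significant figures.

With I = (1/2)MR², the ratio k = I/(MR²) is 0.5.
Pure rolling means v = ωR; then KE = ½Mv² + ½I(v/R)² = ½(1+k)Mv² = (3/4)Mv².
Setting Mgh = (3/4)Mv² gives v = √(2gh/(1+k)) = √(2·10·5.78/1.5) ≈ 8.78 m/s.

v ≈ 8.78 m/s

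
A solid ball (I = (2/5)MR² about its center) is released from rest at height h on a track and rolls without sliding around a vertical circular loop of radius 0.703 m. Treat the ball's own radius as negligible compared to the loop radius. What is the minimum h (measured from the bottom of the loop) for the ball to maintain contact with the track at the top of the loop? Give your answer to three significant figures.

h_min ≈ 1.90 m

With I = (2/5)MR², the ratio k = I/(MR²) is 0.4.
At the top, contact is just lost when gravity alone supplies the centripetal force: Mg = Mv_top²/r, i.e. v_top² = gr.
With ω = v/R, the kinetic energy at speed v is ½(1+k)Mv² = (7/10)Mv².
Energy conservation from release (height h) to the top (height 2r): Mgh = Mg(2r) + (7/10)M·gr.
Thus h_min = 2r + (1+k)r/2 = r(2 + 1.4/2) = 0.703 × 2.7 ≈ 1.90 m.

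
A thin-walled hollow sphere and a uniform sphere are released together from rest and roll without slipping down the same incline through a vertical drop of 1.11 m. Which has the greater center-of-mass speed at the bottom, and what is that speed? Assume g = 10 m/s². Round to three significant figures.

the uniform sphere, at v ≈ 3.98 m/s

For rolling without slipping, Mgh = ½(1+k)Mv² where k = I/(MR²), so v = √(2gh/(1+k)).
Thin-walled hollow sphere: k = 2/3, giving v = √(2×10×1.11/1.667) = 3.65 m/s.
Uniform sphere: k = 0.4, giving v = √(2×10×1.11/1.4) = 3.982 m/s.
The smaller k wins: the uniform sphere, at ≈ 3.98 m/s.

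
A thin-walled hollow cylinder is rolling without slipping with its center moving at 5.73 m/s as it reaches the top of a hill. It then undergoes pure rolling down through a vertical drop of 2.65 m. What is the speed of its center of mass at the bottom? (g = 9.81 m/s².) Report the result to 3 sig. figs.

Here I = MR², so the shape factor k = I/(MR²) = 1.
Pure rolling means v = ωR; then KE = ½Mv² + ½I(v/R)² = ½(1+k)Mv² = Mv².
Energy conservation: Mv₀² + Mgh = Mv², so v² = v₀² + 2gh/(1+k).
v = √(5.73² + 2×9.81×2.65/2) = √58.83 ≈ 7.67 m/s.

v ≈ 7.67 m/s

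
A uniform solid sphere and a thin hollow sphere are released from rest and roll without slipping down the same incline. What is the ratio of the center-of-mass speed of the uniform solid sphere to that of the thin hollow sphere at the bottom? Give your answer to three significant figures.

v_ratio ≈ 1.09

Each satisfies Mgh = ½(1+k)Mv² with k = I/(MR²), so v ∝ 1/√(1+k).
For the uniform solid sphere k = 0.4; for the thin hollow sphere k = 2/3.
v₁/v₂ = √((1+k₂)/(1+k₁)) = √(1.667/1.4) ≈ 1.09.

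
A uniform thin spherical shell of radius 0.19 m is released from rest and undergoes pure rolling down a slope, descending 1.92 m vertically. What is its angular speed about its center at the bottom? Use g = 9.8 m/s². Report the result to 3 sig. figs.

Here I = (2/3)MR², so the shape factor k = I/(MR²) = 2/3.
Since it rolls without slipping, ω = v/R and KE = ½Mv² + ½Iω² = ½(1+k)Mv² = (5/6)Mv².
Energy conservation Mgh = ½(1+k)Mv² gives v = √(2gh/(1+k)) = √(2 × 9.8 × 1.92 / 1.667) = 4.752 m/s.
The angular speed follows from ω = v/R = 4.752/0.19 ≈ 25.0 rad/s.

ω ≈ 25.0 rad/s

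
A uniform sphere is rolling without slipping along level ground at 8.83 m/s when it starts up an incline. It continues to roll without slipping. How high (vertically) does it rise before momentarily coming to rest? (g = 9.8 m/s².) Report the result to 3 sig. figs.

With I = (2/5)MR², the ratio k = I/(MR²) is 0.4.
The rolling condition ω = v/R makes the rotational term ½I(v/R)² = ½kMv², so KE_total = ½(1+k)Mv² = (7/10)Mv².
At the top the kinetic energy is zero, so (7/10)Mv₀² = Mgh.
Thus h = (1+k)v₀²/(2g) = 1.4 × 8.83² / (2 × 9.8) ≈ 5.57 m.

h ≈ 5.57 m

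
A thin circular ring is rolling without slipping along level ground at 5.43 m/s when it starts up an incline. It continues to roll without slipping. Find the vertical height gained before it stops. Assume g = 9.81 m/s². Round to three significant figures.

Here I = MR², so the shape factor k = I/(MR²) = 1.
Since it rolls without slipping, ω = v/R and KE = ½Mv² + ½Iω² = ½(1+k)Mv² = Mv².
All of this converts to potential energy at the highest point: Mv₀² = Mgh.
Thus h = (1+k)v₀²/(2g) = 2 × 5.43² / (2 × 9.81) ≈ 3.01 m.

h ≈ 3.01 m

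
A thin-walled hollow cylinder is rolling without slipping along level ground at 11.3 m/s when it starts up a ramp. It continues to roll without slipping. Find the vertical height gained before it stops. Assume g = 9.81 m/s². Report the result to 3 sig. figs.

The moment of inertia is MR², giving k ≡ I/(MR²) = 1.
Pure rolling means v = ωR; then KE = ½Mv² + ½I(v/R)² = ½(1+k)Mv² = Mv².
At the top the kinetic energy is zero, so Mv₀² = Mgh.
Thus h = (1+k)v₀²/(2g) = 2 × 11.3² / (2 × 9.81) ≈ 13.0 m.

h ≈ 13.0 m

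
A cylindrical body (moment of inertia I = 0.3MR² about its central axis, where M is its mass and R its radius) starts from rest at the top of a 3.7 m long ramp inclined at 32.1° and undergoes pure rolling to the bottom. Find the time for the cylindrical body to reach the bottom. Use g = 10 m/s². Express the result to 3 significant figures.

t ≈ 1.35 s

Here I = 0.3MR², so the shape factor k = I/(MR²) = 0.3.
Translational: Mg sinθ − f = Ma. Rotational about the CM: fR = Iα = kMRa, so f = kMa.
Hence a = g sinθ/(1+k) = 10×sin32.1°/1.3 = 4.088 m/s².
Starting from rest, L = ½at², so t = √(2L/a) = √(2×3.7/4.088) ≈ 1.35 s.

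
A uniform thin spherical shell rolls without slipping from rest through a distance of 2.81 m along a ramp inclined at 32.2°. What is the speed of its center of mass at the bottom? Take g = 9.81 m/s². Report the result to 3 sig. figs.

The moment of inertia is (2/3)MR², giving k ≡ I/(MR²) = 2/3.
The rolling condition ω = v/R makes the rotational term ½I(v/R)² = ½kMv², so KE_total = ½(1+k)Mv² = (5/6)Mv².
The vertical drop is h = L sinθ = 2.81 × sin32.2° = 1.497 m.
Energy conservation: Mgh = (5/6)Mv², so v = √(2gh/(1+k)) = √(2 × 9.81 × 1.497 / 1.667) ≈ 4.20 m/s.

v ≈ 4.20 m/s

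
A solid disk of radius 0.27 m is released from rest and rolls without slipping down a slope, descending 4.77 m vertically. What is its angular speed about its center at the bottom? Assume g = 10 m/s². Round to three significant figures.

Here I = (1/2)MR², so the shape factor k = I/(MR²) = 0.5.
Pure rolling means v = ωR; then KE = ½Mv² + ½I(v/R)² = ½(1+k)Mv² = (3/4)Mv².
Energy conservation Mgh = ½(1+k)Mv² gives v = √(2gh/(1+k)) = √(2 × 10 × 4.77 / 1.5) = 7.975 m/s.
Then ω = v/R = 7.975 / 0.27 ≈ 29.5 rad/s.

ω ≈ 29.5 rad/s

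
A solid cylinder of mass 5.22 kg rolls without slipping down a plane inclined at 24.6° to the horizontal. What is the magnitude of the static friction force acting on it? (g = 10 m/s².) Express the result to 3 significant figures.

Here I = (1/2)MR², so the shape factor k = I/(MR²) = 0.5.
Along the incline Mg sinθ − f = Ma, and torque about the center fR = Iα = kMR²(a/R) gives f = kMa.
Combining, a = g sinθ/(1+k) and f = kMa = kMg sinθ/(1+k).
f = 0.5 × 5.22 × 10 × sin24.6° / 1.5 ≈ 7.24 N.

f ≈ 7.24 N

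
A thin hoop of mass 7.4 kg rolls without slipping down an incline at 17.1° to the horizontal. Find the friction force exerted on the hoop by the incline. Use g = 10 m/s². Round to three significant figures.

For this body I = MR², i.e. k = I/(MR²) = 1.
Translational: Mg sinθ − f = Ma. Rotational about the CM: fR = Iα = kMRa, so f = kMa.
Combining, a = g sinθ/(1+k) and f = kMa = kMg sinθ/(1+k).
f = 1 × 7.4 × 10 × sin17.1° / 2 ≈ 10.9 N.

f ≈ 10.9 N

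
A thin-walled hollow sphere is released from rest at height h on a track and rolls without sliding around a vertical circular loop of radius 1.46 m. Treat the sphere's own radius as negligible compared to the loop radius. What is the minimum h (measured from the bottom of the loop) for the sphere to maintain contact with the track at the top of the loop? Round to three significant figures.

h_min ≈ 4.14 m

With I = (2/3)MR², the ratio k = I/(MR²) is 2/3.
At the top, contact is just lost when gravity alone supplies the centripetal force: Mg = Mv_top²/r, i.e. v_top² = gr.
With ω = v/R, the kinetic energy at speed v is ½(1+k)Mv² = (5/6)Mv².
Energy conservation from release (height h) to the top (height 2r): Mgh = Mg(2r) + (5/6)M·gr.
Thus h_min = 2r + (1+k)r/2 = r(2 + 1.667/2) = 1.46 × 2.833 ≈ 4.14 m.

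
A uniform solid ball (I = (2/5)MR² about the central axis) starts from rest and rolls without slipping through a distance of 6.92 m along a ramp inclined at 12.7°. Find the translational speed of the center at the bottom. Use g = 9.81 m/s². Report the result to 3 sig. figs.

v ≈ 4.62 m/s

For this body I = (2/5)MR², i.e. k = I/(MR²) = 0.4.
Pure rolling means v = ωR; then KE = ½Mv² + ½I(v/R)² = ½(1+k)Mv² = (7/10)Mv².
The vertical drop is h = L sinθ = 6.92 × sin12.7° = 1.521 m.
Energy conservation: Mgh = (7/10)Mv², so v = √(2gh/(1+k)) = √(2 × 9.81 × 1.521 / 1.4) ≈ 4.62 m/s.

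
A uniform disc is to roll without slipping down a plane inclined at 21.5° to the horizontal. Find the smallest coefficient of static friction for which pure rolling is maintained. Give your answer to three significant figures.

μ_min ≈ 0.131

With I = (1/2)MR², the ratio k = I/(MR²) is 0.5.
Along the incline Mg sinθ − f = Ma, and torque about the center fR = Iα = kMR²(a/R) gives f = kMa.
These give a = g sinθ/(1+k) and the required friction f = kMg sinθ/(1+k).
With N = Mg cosθ, the no-slip condition f ≤ μN gives μ_min = f/N = k tanθ/(1+k).
μ_min = 0.5 × tan21.5° / 1.5 ≈ 0.131.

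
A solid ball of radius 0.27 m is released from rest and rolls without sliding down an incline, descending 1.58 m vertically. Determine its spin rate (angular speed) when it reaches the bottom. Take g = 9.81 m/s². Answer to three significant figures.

ω ≈ 17.4 rad/s

With I = (2/5)MR², the ratio k = I/(MR²) is 0.4.
The rolling condition ω = v/R makes the rotational term ½I(v/R)² = ½kMv², so KE_total = ½(1+k)Mv² = (7/10)Mv².
Energy conservation Mgh = ½(1+k)Mv² gives v = √(2gh/(1+k)) = √(2 × 9.81 × 1.58 / 1.4) = 4.706 m/s.
Then ω = v/R = 4.706 / 0.27 ≈ 17.4 rad/s.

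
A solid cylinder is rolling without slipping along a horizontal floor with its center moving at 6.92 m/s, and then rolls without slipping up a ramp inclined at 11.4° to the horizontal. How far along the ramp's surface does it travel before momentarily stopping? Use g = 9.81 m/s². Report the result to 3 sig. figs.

The moment of inertia is (1/2)MR², giving k ≡ I/(MR²) = 0.5.
The rolling condition ω = v/R makes the rotational term ½I(v/R)² = ½kMv², so KE_total = ½(1+k)Mv² = (3/4)Mv².
Setting this equal to Mgh gives the vertical rise h = (1+k)v₀²/(2g) = 1.5×6.92²/(2×9.81) = 3.661 m.
Along the incline, d = h/sinθ = 3.661/sin11.4° ≈ 18.5 m.

d ≈ 18.5 m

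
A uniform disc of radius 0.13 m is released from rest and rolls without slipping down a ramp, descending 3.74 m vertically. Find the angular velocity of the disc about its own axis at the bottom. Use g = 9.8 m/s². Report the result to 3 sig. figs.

Here I = (1/2)MR², so the shape factor k = I/(MR²) = 0.5.
The rolling condition ω = v/R makes the rotational term ½I(v/R)² = ½kMv², so KE_total = ½(1+k)Mv² = (3/4)Mv².
Energy conservation Mgh = ½(1+k)Mv² gives v = √(2gh/(1+k)) = √(2 × 9.8 × 3.74 / 1.5) = 6.991 m/s.
The angular speed follows from ω = v/R = 6.991/0.13 ≈ 53.8 rad/s.

ω ≈ 53.8 rad/s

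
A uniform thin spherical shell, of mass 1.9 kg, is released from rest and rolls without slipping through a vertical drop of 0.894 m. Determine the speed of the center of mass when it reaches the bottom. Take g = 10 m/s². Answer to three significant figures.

With I = (2/3)MR², the ratio k = I/(MR²) is 2/3.
The rolling condition ω = v/R makes the rotational term ½I(v/R)² = ½kMv², so KE_total = ½(1+k)Mv² = (5/6)Mv².
Setting Mgh = (5/6)Mv² gives v = √(2gh/(1+k)) = √(2·10·0.894/1.667) ≈ 3.28 m/s.

v ≈ 3.28 m/s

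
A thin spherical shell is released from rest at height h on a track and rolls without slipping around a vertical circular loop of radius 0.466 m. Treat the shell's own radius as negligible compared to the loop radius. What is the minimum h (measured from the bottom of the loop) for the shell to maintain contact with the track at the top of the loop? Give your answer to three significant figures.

h_min ≈ 1.32 m

The moment of inertia is (2/3)MR², giving k ≡ I/(MR²) = 2/3.
At the top of the loop, the minimum-contact condition is Mg = Mv_top²/r, so v_top² = gr.
With ω = v/R, the kinetic energy at speed v is ½(1+k)Mv² = (5/6)Mv².
Energy conservation from release (height h) to the top (height 2r): Mgh = Mg(2r) + (5/6)M·gr.
Thus h_min = 2r + (1+k)r/2 = r(2 + 1.667/2) = 0.466 × 2.833 ≈ 1.32 m.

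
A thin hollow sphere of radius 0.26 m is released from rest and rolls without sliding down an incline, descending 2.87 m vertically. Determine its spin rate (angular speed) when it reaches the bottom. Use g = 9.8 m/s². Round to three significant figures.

With I = (2/3)MR², the ratio k = I/(MR²) is 2/3.
Rolling without slipping gives ω = v/R, so the total kinetic energy is ½Mv² + ½Iω² = ½(1+k)Mv² = (5/6)Mv².
Energy conservation Mgh = ½(1+k)Mv² gives v = √(2gh/(1+k)) = √(2 × 9.8 × 2.87 / 1.667) = 5.81 m/s.
The angular speed follows from ω = v/R = 5.81/0.26 ≈ 22.3 rad/s.

ω ≈ 22.3 rad/s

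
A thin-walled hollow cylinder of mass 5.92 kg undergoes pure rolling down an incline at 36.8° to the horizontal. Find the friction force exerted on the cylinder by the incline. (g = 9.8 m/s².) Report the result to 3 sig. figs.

f ≈ 17.4 N

Here I = MR², so the shape factor k = I/(MR²) = 1.
Translational: Mg sinθ − f = Ma. Rotational about the CM: fR = Iα = kMRa, so f = kMa.
Combining, a = g sinθ/(1+k) and f = kMa = kMg sinθ/(1+k).
f = 1 × 5.92 × 9.8 × sin36.8° / 2 ≈ 17.4 N.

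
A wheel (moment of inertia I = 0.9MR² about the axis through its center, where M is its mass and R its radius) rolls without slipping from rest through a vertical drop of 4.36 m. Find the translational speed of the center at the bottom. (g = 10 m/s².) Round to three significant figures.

v ≈ 6.77 m/s

For this body I = 0.9MR², i.e. k = I/(MR²) = 0.9.
Pure rolling means v = ωR; then KE = ½Mv² + ½I(v/R)² = ½(1+k)Mv² = (19/20)Mv².
Setting Mgh = (19/20)Mv² gives v = √(2gh/(1+k)) = √(2·10·4.36/1.9) ≈ 6.77 m/s.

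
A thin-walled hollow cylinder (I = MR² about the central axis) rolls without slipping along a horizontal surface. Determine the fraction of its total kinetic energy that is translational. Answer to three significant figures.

The moment of inertia is MR², giving k ≡ I/(MR²) = 1.
Since ω = v/R, the translational part is ½Mv² and the rotational part is ½I(v/R)² = ½kMv²; the total is ½(1+k)Mv².
The translational fraction is therefore 1/(1+k) = 1/2 ≈ 0.500.

fraction ≈ 0.500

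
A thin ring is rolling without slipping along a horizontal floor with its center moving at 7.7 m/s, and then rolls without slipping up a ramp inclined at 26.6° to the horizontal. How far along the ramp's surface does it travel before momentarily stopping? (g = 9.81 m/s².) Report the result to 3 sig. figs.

d ≈ 13.5 m

With I = MR², the ratio k = I/(MR²) is 1.
Pure rolling means v = ωR; then KE = ½Mv² + ½I(v/R)² = ½(1+k)Mv² = Mv².
Setting this equal to Mgh gives the vertical rise h = (1+k)v₀²/(2g) = 2×7.7²/(2×9.81) = 6.044 m.
The distance along the slope is d = h/sinθ = 6.044/sin26.6° ≈ 13.5 m.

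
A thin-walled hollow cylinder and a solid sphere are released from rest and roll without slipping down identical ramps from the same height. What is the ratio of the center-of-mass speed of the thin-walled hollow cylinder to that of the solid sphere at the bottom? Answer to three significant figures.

Each satisfies Mgh = ½(1+k)Mv² with k = I/(MR²), so v ∝ 1/√(1+k).
For the thin-walled hollow cylinder k = 1; for the solid sphere k = 0.4.
v₁/v₂ = √((1+k₂)/(1+k₁)) = √(1.4/2) ≈ 0.837.

v_ratio ≈ 0.837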